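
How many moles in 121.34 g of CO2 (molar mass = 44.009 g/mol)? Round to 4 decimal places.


n = mass / M
n = 121.34 / 44.009
n = 2.75716331 mol, rounded to 4 dp:

2.7572 mol


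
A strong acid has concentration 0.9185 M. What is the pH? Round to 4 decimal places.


A strong acid dissociates completely, so [H+] equals the given concentration.
pH = -log10([H+]) = -log10(0.9185)
pH = 0.03692084, rounded to 4 dp:

0.0369


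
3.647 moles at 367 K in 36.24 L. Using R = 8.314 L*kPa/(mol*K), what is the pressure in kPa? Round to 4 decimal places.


PV = nRT, solve for P = nRT / V.
nRT = 3.647 * 8.314 * 367 = 11127.865
P = 11127.865 / 36.24
P = 307.06029249 kPa, rounded to 4 dp:

307.0603 kPa


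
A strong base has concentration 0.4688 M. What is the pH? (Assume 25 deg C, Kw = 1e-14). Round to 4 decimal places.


A strong base dissociates completely, so [OH-] equals the given concentration.
pOH = -log10([OH-]) = -log10(0.4688) = 0.329012
pH = 14 - pOH = 14 - 0.329012
pH = 13.670988, rounded to 4 dp:

13.6710


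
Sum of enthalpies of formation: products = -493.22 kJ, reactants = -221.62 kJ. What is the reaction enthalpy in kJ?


dH_rxn = sum(dH_f products) - sum(dH_f reactants)
dH_rxn = -493.22 - (-221.62)
dH_rxn = -271.6 kJ:

-271.60 kJ


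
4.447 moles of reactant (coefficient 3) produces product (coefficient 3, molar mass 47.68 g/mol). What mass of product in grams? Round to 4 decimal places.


Use the coefficient ratio to convert reactant moles to product moles, then multiply by the product's molar mass.
moles_P = moles_R * (coeff_P / coeff_R) = 4.447 * (3/3) = 4.447
mass_P = moles_P * M_P = 4.447 * 47.68
mass_P = 212.03296 g, rounded to 4 dp:

212.0330 g


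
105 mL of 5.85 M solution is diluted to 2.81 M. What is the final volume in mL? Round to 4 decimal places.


Dilution: M1*V1 = M2*V2, solve for V2.
V2 = M1*V1 / M2
V2 = 5.85 * 105 / 2.81
V2 = 614.25 / 2.81
V2 = 218.59430605 mL, rounded to 4 dp:

218.5943 mL


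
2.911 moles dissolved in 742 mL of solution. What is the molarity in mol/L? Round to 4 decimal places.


Convert volume to liters: V_L = V_mL / 1000.
V_L = 742 / 1000 = 0.742 L
M = n / V_L = 2.911 / 0.742
M = 3.92318059 mol/L, rounded to 4 dp:

3.9232 mol/L


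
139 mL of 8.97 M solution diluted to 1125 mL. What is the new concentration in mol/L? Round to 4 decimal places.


Dilution: M1*V1 = M2*V2, solve for M2.
M2 = M1*V1 / V2
M2 = 8.97 * 139 / 1125
M2 = 1246.83 / 1125
M2 = 1.10829333 mol/L, rounded to 4 dp:

1.1083 mol/L


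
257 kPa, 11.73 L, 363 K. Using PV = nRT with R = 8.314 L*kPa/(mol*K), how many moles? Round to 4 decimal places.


PV = nRT, solve for n = PV / (RT).
PV = 257 * 11.73 = 3014.61
RT = 8.314 * 363 = 3017.982
n = 3014.61 / 3017.982
n = 0.9988827 mol, rounded to 4 dp:

0.9989 mol


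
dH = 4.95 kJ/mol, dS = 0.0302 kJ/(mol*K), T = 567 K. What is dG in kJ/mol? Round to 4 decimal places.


Gibbs: dG = dH - T*dS (consistent units, dS already in kJ/(mol*K)).
T*dS = 567 * 0.0302 = 17.1234
dG = 4.95 - (17.1234)
dG = -12.1734 kJ/mol, rounded to 4 dp:

-12.1734 kJ/mol


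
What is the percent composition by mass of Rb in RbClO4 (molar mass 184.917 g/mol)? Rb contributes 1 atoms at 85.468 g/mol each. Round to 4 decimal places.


pct = 100 * (n_elem * M_elem) / M_total
mass_contribution = 1 * 85.468 = 85.468 g/mol
pct = 100 * 85.468 / 184.917
pct = 46.2196553 %, rounded to 4 dp:

46.2197 %


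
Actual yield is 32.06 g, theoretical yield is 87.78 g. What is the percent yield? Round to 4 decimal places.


% yield = 100 * actual / theoretical
% yield = 100 * 32.06 / 87.78
% yield = 36.523126 %, rounded to 4 dp:

36.5231 %


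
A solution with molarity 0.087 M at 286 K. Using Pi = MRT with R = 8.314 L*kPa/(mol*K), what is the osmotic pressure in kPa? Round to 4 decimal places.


Osmotic pressure (van't Hoff): Pi = M*R*T.
RT = 8.314 * 286 = 2377.804
Pi = 0.087 * 2377.804
Pi = 206.868948 kPa, rounded to 4 dp:

206.8689 kPa


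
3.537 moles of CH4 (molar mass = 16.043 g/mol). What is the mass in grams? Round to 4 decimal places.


mass = n * M
mass = 3.537 * 16.043
mass = 56.744091 g, rounded to 4 dp:

56.7441 g


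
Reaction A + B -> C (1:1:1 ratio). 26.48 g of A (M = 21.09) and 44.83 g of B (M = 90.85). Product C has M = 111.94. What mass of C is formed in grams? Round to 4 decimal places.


Find moles of each reactant; the smaller value is the limiting reagent in a 1:1:1 reaction, so moles_C equals moles of the limiter.
n_A = mass_A / M_A = 26.48 / 21.09 = 1.255571 mol
n_B = mass_B / M_B = 44.83 / 90.85 = 0.493451 mol
Limiting reagent: B (smaller), n_limiting = 0.493451 mol
mass_C = n_limiting * M_C = 0.493451 * 111.94
mass_C = 55.23690494 g, rounded to 4 dp:

55.2369 g


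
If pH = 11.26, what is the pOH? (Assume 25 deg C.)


At 25 deg C, pH + pOH = 14.
pOH = 14 - pH = 14 - 11.26
pOH = 2.74:

2.74


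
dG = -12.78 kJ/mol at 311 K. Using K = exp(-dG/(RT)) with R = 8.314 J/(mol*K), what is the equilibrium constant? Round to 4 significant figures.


dG is in kJ/mol; multiply by 1000 to match R in J/(mol*K).
RT = 8.314 * 311 = 2585.654 J/mol
exponent = -dG*1000 / (RT) = -(-12.78*1000) / 2585.654 = 4.94265667
K = exp(4.94265667)
K = 140.14207, rounded to 4 significant figures:

140.1


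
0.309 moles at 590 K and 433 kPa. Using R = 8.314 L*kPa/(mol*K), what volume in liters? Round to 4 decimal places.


PV = nRT, solve for V = nRT / P.
nRT = 0.309 * 8.314 * 590 = 1515.7253
V = 1515.7253 / 433
V = 3.50052032 L, rounded to 4 dp:

3.5005 L


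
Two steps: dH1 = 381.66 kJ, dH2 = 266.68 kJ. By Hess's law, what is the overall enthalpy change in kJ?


Hess's law: enthalpy is a state function, so add the step enthalpies.
dH_total = dH1 + dH2 = 381.66 + (266.68)
dH_total = 648.34 kJ:

648.34 kJ


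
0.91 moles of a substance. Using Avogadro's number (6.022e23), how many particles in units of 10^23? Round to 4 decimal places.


N = n * NA, then divide by 1e23 for the requested units.
N / 1e23 = n * 6.022
N / 1e23 = 0.91 * 6.022
N / 1e23 = 5.48002, rounded to 4 dp:

5.4800


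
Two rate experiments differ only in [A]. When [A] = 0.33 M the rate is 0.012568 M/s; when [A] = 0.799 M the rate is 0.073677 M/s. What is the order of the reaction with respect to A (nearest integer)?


Rate is proportional to [A]^n, so rate2/rate1 = ([A]2/[A]1)^n. Take logs to solve for n.
rate2/rate1 = 0.073677 / 0.012568 = 5.8623
[A]2/[A]1 = 0.799 / 0.33 = 2.4212
n = ln(5.8623) / ln(2.4212) = 2.0
Nearest integer order:

2


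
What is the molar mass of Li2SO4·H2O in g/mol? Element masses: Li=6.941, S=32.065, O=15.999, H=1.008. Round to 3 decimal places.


M = sum(count * atomic_mass) over atoms.
M = 2*6.941 + 1*32.065 + 5*15.999 + 2*1.008
M = 13.882 + 32.065 + 79.995 + 2.016
M = 127.958 g/mol, rounded to 3 dp:

127.958 g/mol


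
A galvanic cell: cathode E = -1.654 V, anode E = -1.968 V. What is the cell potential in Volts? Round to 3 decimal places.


Standard cell potential: E_cell = E_cathode - E_anode.
E_cell = -1.654 - (-1.968)
E_cell = 0.314 V, rounded to 3 dp:

0.314 V


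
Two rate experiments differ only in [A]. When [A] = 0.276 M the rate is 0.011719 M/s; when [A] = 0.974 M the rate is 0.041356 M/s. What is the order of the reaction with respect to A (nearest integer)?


Rate is proportional to [A]^n, so rate2/rate1 = ([A]2/[A]1)^n. Take logs to solve for n.
rate2/rate1 = 0.041356 / 0.011719 = 3.529
[A]2/[A]1 = 0.974 / 0.276 = 3.529
n = ln(3.529) / ln(3.529) = 1.0
Nearest integer order:

1


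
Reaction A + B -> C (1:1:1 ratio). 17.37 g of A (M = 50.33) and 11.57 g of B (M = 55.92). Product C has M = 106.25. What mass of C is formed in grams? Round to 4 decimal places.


Find moles of each reactant; the smaller value is the limiting reagent in a 1:1:1 reaction, so moles_C equals moles of the limiter.
n_A = mass_A / M_A = 17.37 / 50.33 = 0.345122 mol
n_B = mass_B / M_B = 11.57 / 55.92 = 0.206903 mol
Limiting reagent: B (smaller), n_limiting = 0.206903 mol
mass_C = n_limiting * M_C = 0.206903 * 106.25
mass_C = 21.98344375 g, rounded to 4 dp:

21.9834 g


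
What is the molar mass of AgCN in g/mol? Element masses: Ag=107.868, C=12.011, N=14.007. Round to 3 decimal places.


M = sum(count * atomic_mass) over atoms.
M = 1*107.868 + 1*12.011 + 1*14.007
M = 107.868 + 12.011 + 14.007
M = 133.886 g/mol, rounded to 3 dp:

133.886 g/mol


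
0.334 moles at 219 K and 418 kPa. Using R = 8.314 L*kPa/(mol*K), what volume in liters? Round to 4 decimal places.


PV = nRT, solve for V = nRT / P.
nRT = 0.334 * 8.314 * 219 = 608.1358
V = 608.1358 / 418
V = 1.45487033 L, rounded to 4 dp:

1.4549 L


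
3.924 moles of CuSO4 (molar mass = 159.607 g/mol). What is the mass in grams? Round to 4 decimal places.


mass = n * M
mass = 3.924 * 159.607
mass = 626.297868 g, rounded to 4 dp:

626.2979 g


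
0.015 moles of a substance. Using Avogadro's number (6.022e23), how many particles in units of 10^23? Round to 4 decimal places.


N = n * NA, then divide by 1e23 for the requested units.
N / 1e23 = n * 6.022
N / 1e23 = 0.015 * 6.022
N / 1e23 = 0.09033, rounded to 4 dp:

0.0903


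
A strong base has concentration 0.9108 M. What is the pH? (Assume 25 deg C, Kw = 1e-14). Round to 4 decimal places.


A strong base dissociates completely, so [OH-] equals the given concentration.
pOH = -log10([OH-]) = -log10(0.9108) = 0.040577
pH = 14 - pOH = 14 - 0.040577
pH = 13.959423, rounded to 4 dp:

13.9594


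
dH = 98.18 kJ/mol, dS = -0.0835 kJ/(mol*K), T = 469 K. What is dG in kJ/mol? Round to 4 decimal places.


Gibbs: dG = dH - T*dS (consistent units, dS already in kJ/(mol*K)).
T*dS = 469 * -0.0835 = -39.1615
dG = 98.18 - (-39.1615)
dG = 137.3415 kJ/mol, rounded to 4 dp:

137.3415 kJ/mol


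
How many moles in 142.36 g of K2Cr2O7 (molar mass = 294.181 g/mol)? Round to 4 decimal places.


n = mass / M
n = 142.36 / 294.181
n = 0.48391976 mol, rounded to 4 dp:

0.4839 mol


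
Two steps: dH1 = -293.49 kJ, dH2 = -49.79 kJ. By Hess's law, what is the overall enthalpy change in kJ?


Hess's law: enthalpy is a state function, so add the step enthalpies.
dH_total = dH1 + dH2 = -293.49 + (-49.79)
dH_total = -343.28 kJ:

-343.28 kJ


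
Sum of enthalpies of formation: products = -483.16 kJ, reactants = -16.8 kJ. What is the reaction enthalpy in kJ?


dH_rxn = sum(dH_f products) - sum(dH_f reactants)
dH_rxn = -483.16 - (-16.8)
dH_rxn = -466.36 kJ:

-466.36 kJ


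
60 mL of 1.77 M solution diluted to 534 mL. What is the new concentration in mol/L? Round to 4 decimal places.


Dilution: M1*V1 = M2*V2, solve for M2.
M2 = M1*V1 / V2
M2 = 1.77 * 60 / 534
M2 = 106.2 / 534
M2 = 0.1988764 mol/L, rounded to 4 dp:

0.1989 mol/L


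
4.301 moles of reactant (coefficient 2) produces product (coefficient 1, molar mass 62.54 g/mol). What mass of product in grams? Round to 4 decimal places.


Use the coefficient ratio to convert reactant moles to product moles, then multiply by the product's molar mass.
moles_P = moles_R * (coeff_P / coeff_R) = 4.301 * (1/2) = 2.1505
mass_P = moles_P * M_P = 2.1505 * 62.54
mass_P = 134.49227 g, rounded to 4 dp:

134.4923 g


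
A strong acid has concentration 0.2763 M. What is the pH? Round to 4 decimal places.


A strong acid dissociates completely, so [H+] equals the given concentration.
pH = -log10([H+]) = -log10(0.2763)
pH = 0.55861912, rounded to 4 dp:

0.5586


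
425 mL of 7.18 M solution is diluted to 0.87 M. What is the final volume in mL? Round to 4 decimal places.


Dilution: M1*V1 = M2*V2, solve for V2.
V2 = M1*V1 / M2
V2 = 7.18 * 425 / 0.87
V2 = 3051.5 / 0.87
V2 = 3507.47126437 mL, rounded to 4 dp:

3507.4713 mL


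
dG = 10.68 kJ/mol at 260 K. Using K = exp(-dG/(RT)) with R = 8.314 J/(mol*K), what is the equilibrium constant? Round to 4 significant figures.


dG is in kJ/mol; multiply by 1000 to match R in J/(mol*K).
RT = 8.314 * 260 = 2161.64 J/mol
exponent = -dG*1000 / (RT) = -(10.68*1000) / 2161.64 = -4.94069318
K = exp(-4.94069318)
K = 0.0071496407, rounded to 4 significant figures:

0.007150


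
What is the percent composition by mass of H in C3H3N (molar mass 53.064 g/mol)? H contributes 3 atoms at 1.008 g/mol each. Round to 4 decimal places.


pct = 100 * (n_elem * M_elem) / M_total
mass_contribution = 3 * 1.008 = 3.024 g/mol
pct = 100 * 3.024 / 53.064
pct = 5.69877883 %, rounded to 4 dp:

5.6988 %


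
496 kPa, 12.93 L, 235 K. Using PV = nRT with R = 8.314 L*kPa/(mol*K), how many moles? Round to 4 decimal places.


PV = nRT, solve for n = PV / (RT).
PV = 496 * 12.93 = 6413.28
RT = 8.314 * 235 = 1953.79
n = 6413.28 / 1953.79
n = 3.28248174 mol, rounded to 4 dp:

3.2825 mol


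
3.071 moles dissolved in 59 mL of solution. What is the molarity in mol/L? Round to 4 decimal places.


Convert volume to liters: V_L = V_mL / 1000.
V_L = 59 / 1000 = 0.059 L
M = n / V_L = 3.071 / 0.059
M = 52.05084746 mol/L, rounded to 4 dp:

52.0508 mol/L


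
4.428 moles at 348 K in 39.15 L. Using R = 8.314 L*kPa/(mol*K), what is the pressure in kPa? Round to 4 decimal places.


PV = nRT, solve for P = nRT / V.
nRT = 4.428 * 8.314 * 348 = 12811.4084
P = 12811.4084 / 39.15
P = 327.23903959 kPa, rounded to 4 dp:

327.2390 kPa


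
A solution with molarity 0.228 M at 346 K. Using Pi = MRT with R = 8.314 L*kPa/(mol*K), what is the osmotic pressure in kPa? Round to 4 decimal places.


Osmotic pressure (van't Hoff): Pi = M*R*T.
RT = 8.314 * 346 = 2876.644
Pi = 0.228 * 2876.644
Pi = 655.874832 kPa, rounded to 4 dp:

655.8748 kPa


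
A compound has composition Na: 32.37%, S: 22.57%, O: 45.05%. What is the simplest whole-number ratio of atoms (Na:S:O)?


Assume 100 g of compound, divide each mass% by atomic mass to get moles, then normalize by the smallest to get a raw atom ratio.
Moles per 100 g: Na: 32.37/22.99 = 1.408, S: 22.57/32.065 = 0.7039, O: 45.05/15.999 = 2.8158
Raw ratio (divide by min = 0.7039): Na: 2.0, S: 1.0, O: 4.0
Multiply by 1 to clear fractions: Na: 2.0 ~= 2, S: 1.0 ~= 1, O: 4.0 ~= 4
Reduce by GCD to get the simplest whole-number ratio:

2:1:4


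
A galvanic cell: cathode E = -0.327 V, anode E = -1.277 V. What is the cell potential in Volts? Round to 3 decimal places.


Standard cell potential: E_cell = E_cathode - E_anode.
E_cell = -0.327 - (-1.277)
E_cell = 0.95 V, rounded to 3 dp:

0.950 V


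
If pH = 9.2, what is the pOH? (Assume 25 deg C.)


At 25 deg C, pH + pOH = 14.
pOH = 14 - pH = 14 - 9.2
pOH = 4.8:

4.80


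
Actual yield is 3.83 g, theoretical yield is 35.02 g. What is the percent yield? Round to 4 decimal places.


% yield = 100 * actual / theoretical
% yield = 100 * 3.83 / 35.02
% yield = 10.93660765 %, rounded to 4 dp:

10.9366 %


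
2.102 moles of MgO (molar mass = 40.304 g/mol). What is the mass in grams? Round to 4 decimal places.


mass = n * M
mass = 2.102 * 40.304
mass = 84.719008 g, rounded to 4 dp:

84.7190 g


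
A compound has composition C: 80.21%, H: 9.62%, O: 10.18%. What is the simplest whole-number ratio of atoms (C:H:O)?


Assume 100 g of compound, divide each mass% by atomic mass to get moles, then normalize by the smallest to get a raw atom ratio.
Moles per 100 g: C: 80.21/12.011 = 6.678, H: 9.62/1.008 = 9.5437, O: 10.18/15.999 = 0.6363
Raw ratio (divide by min = 0.6363): C: 10.495, H: 14.999, O: 1.0
Multiply by 2 to clear fractions: C: 20.991 ~= 21, H: 29.998 ~= 30, O: 2.0 ~= 2
Reduce by GCD to get the simplest whole-number ratio:

21:30:2


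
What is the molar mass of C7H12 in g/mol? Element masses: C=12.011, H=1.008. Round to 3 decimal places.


M = sum(count * atomic_mass) over atoms.
M = 7*12.011 + 12*1.008
M = 84.077 + 12.096
M = 96.173 g/mol, rounded to 3 dp:

96.173 g/mol


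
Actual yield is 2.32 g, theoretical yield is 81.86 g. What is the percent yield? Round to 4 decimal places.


% yield = 100 * actual / theoretical
% yield = 100 * 2.32 / 81.86
% yield = 2.83410701 %, rounded to 4 dp:

2.8341 %


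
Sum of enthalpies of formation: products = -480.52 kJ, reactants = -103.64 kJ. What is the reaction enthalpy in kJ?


dH_rxn = sum(dH_f products) - sum(dH_f reactants)
dH_rxn = -480.52 - (-103.64)
dH_rxn = -376.88 kJ:

-376.88 kJ


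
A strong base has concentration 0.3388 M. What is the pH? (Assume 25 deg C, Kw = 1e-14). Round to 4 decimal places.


A strong base dissociates completely, so [OH-] equals the given concentration.
pOH = -log10([OH-]) = -log10(0.3388) = 0.470057
pH = 14 - pOH = 14 - 0.470057
pH = 13.529943, rounded to 4 dp:

13.5299


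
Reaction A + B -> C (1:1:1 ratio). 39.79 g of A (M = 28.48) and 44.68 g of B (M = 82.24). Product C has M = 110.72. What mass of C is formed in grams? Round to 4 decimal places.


Find moles of each reactant; the smaller value is the limiting reagent in a 1:1:1 reaction, so moles_C equals moles of the limiter.
n_A = mass_A / M_A = 39.79 / 28.48 = 1.397121 mol
n_B = mass_B / M_B = 44.68 / 82.24 = 0.543288 mol
Limiting reagent: B (smaller), n_limiting = 0.543288 mol
mass_C = n_limiting * M_C = 0.543288 * 110.72
mass_C = 60.15284736 g, rounded to 4 dp:

60.1528 g


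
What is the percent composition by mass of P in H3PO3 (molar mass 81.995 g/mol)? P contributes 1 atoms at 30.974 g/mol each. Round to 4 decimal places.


pct = 100 * (n_elem * M_elem) / M_total
mass_contribution = 1 * 30.974 = 30.974 g/mol
pct = 100 * 30.974 / 81.995
pct = 37.77547411 %, rounded to 4 dp:

37.7755 %


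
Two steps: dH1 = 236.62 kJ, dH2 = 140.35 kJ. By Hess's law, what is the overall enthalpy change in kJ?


Hess's law: enthalpy is a state function, so add the step enthalpies.
dH_total = dH1 + dH2 = 236.62 + (140.35)
dH_total = 376.97 kJ:

376.97 kJ


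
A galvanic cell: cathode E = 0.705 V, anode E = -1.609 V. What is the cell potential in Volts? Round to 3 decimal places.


Standard cell potential: E_cell = E_cathode - E_anode.
E_cell = 0.705 - (-1.609)
E_cell = 2.314 V, rounded to 3 dp:

2.314 V


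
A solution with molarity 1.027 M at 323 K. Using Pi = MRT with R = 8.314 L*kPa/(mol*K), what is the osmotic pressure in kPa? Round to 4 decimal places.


Osmotic pressure (van't Hoff): Pi = M*R*T.
RT = 8.314 * 323 = 2685.422
Pi = 1.027 * 2685.422
Pi = 2757.928394 kPa, rounded to 4 dp:

2757.9284 kPa


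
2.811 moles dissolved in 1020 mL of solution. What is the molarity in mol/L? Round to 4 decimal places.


Convert volume to liters: V_L = V_mL / 1000.
V_L = 1020 / 1000 = 1.02 L
M = n / V_L = 2.811 / 1.02
M = 2.75588235 mol/L, rounded to 4 dp:

2.7559 mol/L


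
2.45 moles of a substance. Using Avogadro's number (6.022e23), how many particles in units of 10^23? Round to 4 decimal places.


N = n * NA, then divide by 1e23 for the requested units.
N / 1e23 = n * 6.022
N / 1e23 = 2.45 * 6.022
N / 1e23 = 14.7539, rounded to 4 dp:

14.7539


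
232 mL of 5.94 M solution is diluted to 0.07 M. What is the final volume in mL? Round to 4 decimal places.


Dilution: M1*V1 = M2*V2, solve for V2.
V2 = M1*V1 / M2
V2 = 5.94 * 232 / 0.07
V2 = 1378.08 / 0.07
V2 = 19686.85714286 mL, rounded to 4 dp:

19686.8571 mL


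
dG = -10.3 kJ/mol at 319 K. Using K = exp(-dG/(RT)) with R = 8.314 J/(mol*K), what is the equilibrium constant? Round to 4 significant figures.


dG is in kJ/mol; multiply by 1000 to match R in J/(mol*K).
RT = 8.314 * 319 = 2652.166 J/mol
exponent = -dG*1000 / (RT) = -(-10.3*1000) / 2652.166 = 3.88361814
K = exp(3.88361814)
K = 48.599738, rounded to 4 significant figures:

48.60


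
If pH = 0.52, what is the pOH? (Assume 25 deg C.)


At 25 deg C, pH + pOH = 14.
pOH = 14 - pH = 14 - 0.52
pOH = 13.48:

13.48


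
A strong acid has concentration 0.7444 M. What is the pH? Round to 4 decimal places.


A strong acid dissociates completely, so [H+] equals the given concentration.
pH = -log10([H+]) = -log10(0.7444)
pH = 0.12819364, rounded to 4 dp:

0.1282


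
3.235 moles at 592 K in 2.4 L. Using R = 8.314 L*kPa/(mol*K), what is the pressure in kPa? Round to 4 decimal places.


PV = nRT, solve for P = nRT / V.
nRT = 3.235 * 8.314 * 592 = 15922.3077
P = 15922.3077 / 2.4
P = 6634.294875 kPa, rounded to 4 dp:

6634.2949 kPa


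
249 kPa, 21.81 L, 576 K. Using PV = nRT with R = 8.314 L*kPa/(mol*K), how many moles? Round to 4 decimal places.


PV = nRT, solve for n = PV / (RT).
PV = 249 * 21.81 = 5430.69
RT = 8.314 * 576 = 4788.864
n = 5430.69 / 4788.864
n = 1.13402469 mol, rounded to 4 dp:

1.1340 mol


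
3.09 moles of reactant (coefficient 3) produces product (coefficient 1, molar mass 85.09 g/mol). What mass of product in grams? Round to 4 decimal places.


Use the coefficient ratio to convert reactant moles to product moles, then multiply by the product's molar mass.
moles_P = moles_R * (coeff_P / coeff_R) = 3.09 * (1/3) = 1.03
mass_P = moles_P * M_P = 1.03 * 85.09
mass_P = 87.6427 g, rounded to 4 dp:

87.6427 g


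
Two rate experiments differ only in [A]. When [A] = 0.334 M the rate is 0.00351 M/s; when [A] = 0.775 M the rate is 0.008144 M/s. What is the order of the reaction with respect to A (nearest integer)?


Rate is proportional to [A]^n, so rate2/rate1 = ([A]2/[A]1)^n. Take logs to solve for n.
rate2/rate1 = 0.008144 / 0.00351 = 2.3202
[A]2/[A]1 = 0.775 / 0.334 = 2.3204
n = ln(2.3202) / ln(2.3204) = 1.0
Nearest integer order:

1


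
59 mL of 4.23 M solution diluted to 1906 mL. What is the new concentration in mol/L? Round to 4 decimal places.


Dilution: M1*V1 = M2*V2, solve for M2.
M2 = M1*V1 / V2
M2 = 4.23 * 59 / 1906
M2 = 249.57 / 1906
M2 = 0.13093914 mol/L, rounded to 4 dp:

0.1309 mol/L


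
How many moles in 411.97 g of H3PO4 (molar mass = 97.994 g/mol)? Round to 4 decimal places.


n = mass / M
n = 411.97 / 97.994
n = 4.2040329 mol, rounded to 4 dp:

4.2040 mol


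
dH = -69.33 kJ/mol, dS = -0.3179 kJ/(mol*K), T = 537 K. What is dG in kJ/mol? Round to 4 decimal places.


Gibbs: dG = dH - T*dS (consistent units, dS already in kJ/(mol*K)).
T*dS = 537 * -0.3179 = -170.7123
dG = -69.33 - (-170.7123)
dG = 101.3823 kJ/mol, rounded to 4 dp:

101.3823 kJ/mol


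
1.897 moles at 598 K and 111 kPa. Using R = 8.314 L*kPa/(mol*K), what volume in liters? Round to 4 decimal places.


PV = nRT, solve for V = nRT / P.
nRT = 1.897 * 8.314 * 598 = 9431.4515
V = 9431.4515 / 111
V = 84.96803153 L, rounded to 4 dp:

84.9680 L


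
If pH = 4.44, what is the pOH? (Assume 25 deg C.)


At 25 deg C, pH + pOH = 14.
pOH = 14 - pH = 14 - 4.44
pOH = 9.56:

9.56


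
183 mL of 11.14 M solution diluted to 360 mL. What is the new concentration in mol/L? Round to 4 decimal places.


Dilution: M1*V1 = M2*V2, solve for M2.
M2 = M1*V1 / V2
M2 = 11.14 * 183 / 360
M2 = 2038.62 / 360
M2 = 5.66283333 mol/L, rounded to 4 dp:

5.6628 mol/L


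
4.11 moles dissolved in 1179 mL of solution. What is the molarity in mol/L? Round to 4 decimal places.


Convert volume to liters: V_L = V_mL / 1000.
V_L = 1179 / 1000 = 1.179 L
M = n / V_L = 4.11 / 1.179
M = 3.48600509 mol/L, rounded to 4 dp:

3.4860 mol/L


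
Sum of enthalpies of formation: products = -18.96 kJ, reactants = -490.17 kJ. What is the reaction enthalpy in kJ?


dH_rxn = sum(dH_f products) - sum(dH_f reactants)
dH_rxn = -18.96 - (-490.17)
dH_rxn = 471.21 kJ:

471.21 kJ


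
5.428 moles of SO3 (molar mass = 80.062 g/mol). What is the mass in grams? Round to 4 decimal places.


mass = n * M
mass = 5.428 * 80.062
mass = 434.576536 g, rounded to 4 dp:

434.5765 g


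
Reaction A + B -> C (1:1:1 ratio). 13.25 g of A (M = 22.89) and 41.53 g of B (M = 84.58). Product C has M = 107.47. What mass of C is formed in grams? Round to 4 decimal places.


Find moles of each reactant; the smaller value is the limiting reagent in a 1:1:1 reaction, so moles_C equals moles of the limiter.
n_A = mass_A / M_A = 13.25 / 22.89 = 0.578855 mol
n_B = mass_B / M_B = 41.53 / 84.58 = 0.491014 mol
Limiting reagent: B (smaller), n_limiting = 0.491014 mol
mass_C = n_limiting * M_C = 0.491014 * 107.47
mass_C = 52.76927458 g, rounded to 4 dp:

52.7693 g


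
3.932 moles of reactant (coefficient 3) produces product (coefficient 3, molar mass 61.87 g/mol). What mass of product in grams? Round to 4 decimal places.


Use the coefficient ratio to convert reactant moles to product moles, then multiply by the product's molar mass.
moles_P = moles_R * (coeff_P / coeff_R) = 3.932 * (3/3) = 3.932
mass_P = moles_P * M_P = 3.932 * 61.87
mass_P = 243.27284 g, rounded to 4 dp:

243.2728 g


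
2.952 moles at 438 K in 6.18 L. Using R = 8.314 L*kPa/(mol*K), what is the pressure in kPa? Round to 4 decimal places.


PV = nRT, solve for P = nRT / V.
nRT = 2.952 * 8.314 * 438 = 10749.8025
P = 10749.8025 / 6.18
P = 1739.45024272 kPa, rounded to 4 dp:

1739.4502 kPa


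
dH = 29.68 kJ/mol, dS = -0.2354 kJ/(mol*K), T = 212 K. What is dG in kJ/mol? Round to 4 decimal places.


Gibbs: dG = dH - T*dS (consistent units, dS already in kJ/(mol*K)).
T*dS = 212 * -0.2354 = -49.9048
dG = 29.68 - (-49.9048)
dG = 79.5848 kJ/mol, rounded to 4 dp:

79.5848 kJ/mol


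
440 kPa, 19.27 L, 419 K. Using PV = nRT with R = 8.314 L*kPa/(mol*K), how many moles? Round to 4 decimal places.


PV = nRT, solve for n = PV / (RT).
PV = 440 * 19.27 = 8478.8
RT = 8.314 * 419 = 3483.566
n = 8478.8 / 3483.566
n = 2.43394269 mol, rounded to 4 dp:

2.4339 mol


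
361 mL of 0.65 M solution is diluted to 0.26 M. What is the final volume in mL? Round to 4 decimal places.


Dilution: M1*V1 = M2*V2, solve for V2.
V2 = M1*V1 / M2
V2 = 0.65 * 361 / 0.26
V2 = 234.65 / 0.26
V2 = 902.5 mL, rounded to 4 dp:

902.5000 mL


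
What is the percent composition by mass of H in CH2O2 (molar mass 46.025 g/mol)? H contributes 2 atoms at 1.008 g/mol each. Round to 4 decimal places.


pct = 100 * (n_elem * M_elem) / M_total
mass_contribution = 2 * 1.008 = 2.016 g/mol
pct = 100 * 2.016 / 46.025
pct = 4.38022814 %, rounded to 4 dp:

4.3802 %


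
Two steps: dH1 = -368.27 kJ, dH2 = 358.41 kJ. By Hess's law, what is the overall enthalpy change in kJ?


Hess's law: enthalpy is a state function, so add the step enthalpies.
dH_total = dH1 + dH2 = -368.27 + (358.41)
dH_total = -9.86 kJ:

-9.86 kJ


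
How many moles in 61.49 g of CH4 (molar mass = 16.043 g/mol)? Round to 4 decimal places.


n = mass / M
n = 61.49 / 16.043
n = 3.83282428 mol, rounded to 4 dp:

3.8328 mol


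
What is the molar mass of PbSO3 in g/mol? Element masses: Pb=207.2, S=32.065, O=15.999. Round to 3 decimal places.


M = sum(count * atomic_mass) over atoms.
M = 1*207.2 + 1*32.065 + 3*15.999
M = 207.2 + 32.065 + 47.997
M = 287.262 g/mol, rounded to 3 dp:

287.262 g/mol


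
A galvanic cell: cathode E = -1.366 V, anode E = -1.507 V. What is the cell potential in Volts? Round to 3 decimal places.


Standard cell potential: E_cell = E_cathode - E_anode.
E_cell = -1.366 - (-1.507)
E_cell = 0.141 V, rounded to 3 dp:

0.141 V


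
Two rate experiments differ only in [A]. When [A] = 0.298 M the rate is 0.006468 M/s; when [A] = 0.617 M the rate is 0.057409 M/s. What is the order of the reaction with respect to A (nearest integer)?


Rate is proportional to [A]^n, so rate2/rate1 = ([A]2/[A]1)^n. Take logs to solve for n.
rate2/rate1 = 0.057409 / 0.006468 = 8.8759
[A]2/[A]1 = 0.617 / 0.298 = 2.0705
n = ln(8.8759) / ln(2.0705) = 3.0
Nearest integer order:

3


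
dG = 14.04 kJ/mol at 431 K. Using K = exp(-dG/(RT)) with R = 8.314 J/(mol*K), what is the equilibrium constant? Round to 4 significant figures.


dG is in kJ/mol; multiply by 1000 to match R in J/(mol*K).
RT = 8.314 * 431 = 3583.334 J/mol
exponent = -dG*1000 / (RT) = -(14.04*1000) / 3583.334 = -3.91813881
K = exp(-3.91813881)
K = 0.019878057, rounded to 4 significant figures:

0.01988


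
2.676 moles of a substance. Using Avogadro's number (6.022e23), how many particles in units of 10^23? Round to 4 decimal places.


N = n * NA, then divide by 1e23 for the requested units.
N / 1e23 = n * 6.022
N / 1e23 = 2.676 * 6.022
N / 1e23 = 16.114872, rounded to 4 dp:

16.1149


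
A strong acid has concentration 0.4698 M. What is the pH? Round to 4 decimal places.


A strong acid dissociates completely, so [H+] equals the given concentration.
pH = -log10([H+]) = -log10(0.4698)
pH = 0.32808699, rounded to 4 dp:

0.3281


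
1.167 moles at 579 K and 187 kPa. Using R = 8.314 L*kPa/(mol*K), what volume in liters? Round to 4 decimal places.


PV = nRT, solve for V = nRT / P.
nRT = 1.167 * 8.314 * 579 = 5617.7116
V = 5617.7116 / 187
V = 30.0412385 L, rounded to 4 dp:

30.0412 L


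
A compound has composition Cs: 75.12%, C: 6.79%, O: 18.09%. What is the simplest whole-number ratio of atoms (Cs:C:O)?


Assume 100 g of compound, divide each mass% by atomic mass to get moles, then normalize by the smallest to get a raw atom ratio.
Moles per 100 g: Cs: 75.12/132.905 = 0.5652, C: 6.79/12.011 = 0.5653, O: 18.09/15.999 = 1.1307
Raw ratio (divide by min = 0.5652): Cs: 1.0, C: 1.0, O: 2.0
Multiply by 1 to clear fractions: Cs: 1.0 ~= 1, C: 1.0 ~= 1, O: 2.0 ~= 2
Reduce by GCD to get the simplest whole-number ratio:

1:1:2


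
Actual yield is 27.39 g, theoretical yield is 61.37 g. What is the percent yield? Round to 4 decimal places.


% yield = 100 * actual / theoretical
% yield = 100 * 27.39 / 61.37
% yield = 44.63092716 %, rounded to 4 dp:

44.6309 %


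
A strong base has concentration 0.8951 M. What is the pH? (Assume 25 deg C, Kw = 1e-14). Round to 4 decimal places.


A strong base dissociates completely, so [OH-] equals the given concentration.
pOH = -log10([OH-]) = -log10(0.8951) = 0.048128
pH = 14 - pOH = 14 - 0.048128
pH = 13.951872, rounded to 4 dp:

13.9519


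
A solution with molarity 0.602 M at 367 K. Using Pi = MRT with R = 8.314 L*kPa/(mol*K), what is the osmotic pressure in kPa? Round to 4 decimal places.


Osmotic pressure (van't Hoff): Pi = M*R*T.
RT = 8.314 * 367 = 3051.238
Pi = 0.602 * 3051.238
Pi = 1836.845276 kPa, rounded to 4 dp:

1836.8453 kPa


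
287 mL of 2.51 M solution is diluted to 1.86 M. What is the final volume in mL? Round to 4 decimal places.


Dilution: M1*V1 = M2*V2, solve for V2.
V2 = M1*V1 / M2
V2 = 2.51 * 287 / 1.86
V2 = 720.37 / 1.86
V2 = 387.29569892 mL, rounded to 4 dp:

387.2957 mL


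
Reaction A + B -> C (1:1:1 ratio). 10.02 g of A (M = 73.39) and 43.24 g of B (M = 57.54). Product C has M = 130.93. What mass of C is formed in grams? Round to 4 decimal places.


Find moles of each reactant; the smaller value is the limiting reagent in a 1:1:1 reaction, so moles_C equals moles of the limiter.
n_A = mass_A / M_A = 10.02 / 73.39 = 0.136531 mol
n_B = mass_B / M_B = 43.24 / 57.54 = 0.751477 mol
Limiting reagent: A (smaller), n_limiting = 0.136531 mol
mass_C = n_limiting * M_C = 0.136531 * 130.93
mass_C = 17.87600383 g, rounded to 4 dp:

17.8760 g


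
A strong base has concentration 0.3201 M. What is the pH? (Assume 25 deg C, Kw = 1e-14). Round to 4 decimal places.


A strong base dissociates completely, so [OH-] equals the given concentration.
pOH = -log10([OH-]) = -log10(0.3201) = 0.494714
pH = 14 - pOH = 14 - 0.494714
pH = 13.505286, rounded to 4 dp:

13.5053


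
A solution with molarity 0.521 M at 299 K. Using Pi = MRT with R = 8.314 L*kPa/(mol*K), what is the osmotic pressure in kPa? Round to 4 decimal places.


Osmotic pressure (van't Hoff): Pi = M*R*T.
RT = 8.314 * 299 = 2485.886
Pi = 0.521 * 2485.886
Pi = 1295.146606 kPa, rounded to 4 dp:

1295.1466 kPa


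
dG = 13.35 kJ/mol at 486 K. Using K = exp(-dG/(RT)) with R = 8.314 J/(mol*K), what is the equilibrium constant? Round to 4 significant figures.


dG is in kJ/mol; multiply by 1000 to match R in J/(mol*K).
RT = 8.314 * 486 = 4040.604 J/mol
exponent = -dG*1000 / (RT) = -(13.35*1000) / 4040.604 = -3.30396149
K = exp(-3.30396149)
K = 0.036737344, rounded to 4 significant figures:

0.03674


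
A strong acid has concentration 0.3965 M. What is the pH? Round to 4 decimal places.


A strong acid dissociates completely, so [H+] equals the given concentration.
pH = -log10([H+]) = -log10(0.3965)
pH = 0.40175681, rounded to 4 dp:

0.4018


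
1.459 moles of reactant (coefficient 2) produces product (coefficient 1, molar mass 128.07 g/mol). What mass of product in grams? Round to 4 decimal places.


Use the coefficient ratio to convert reactant moles to product moles, then multiply by the product's molar mass.
moles_P = moles_R * (coeff_P / coeff_R) = 1.459 * (1/2) = 0.7295
mass_P = moles_P * M_P = 0.7295 * 128.07
mass_P = 93.427065 g, rounded to 4 dp:

93.4271 g


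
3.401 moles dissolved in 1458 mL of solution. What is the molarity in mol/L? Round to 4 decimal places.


Convert volume to liters: V_L = V_mL / 1000.
V_L = 1458 / 1000 = 1.458 L
M = n / V_L = 3.401 / 1.458
M = 2.33264746 mol/L, rounded to 4 dp:

2.3326 mol/L


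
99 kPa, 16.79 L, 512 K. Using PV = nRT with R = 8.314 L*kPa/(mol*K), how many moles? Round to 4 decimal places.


PV = nRT, solve for n = PV / (RT).
PV = 99 * 16.79 = 1662.21
RT = 8.314 * 512 = 4256.768
n = 1662.21 / 4256.768
n = 0.3904864 mol, rounded to 4 dp:

0.3905 mol


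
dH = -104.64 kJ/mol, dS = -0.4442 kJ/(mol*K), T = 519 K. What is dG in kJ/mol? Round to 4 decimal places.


Gibbs: dG = dH - T*dS (consistent units, dS already in kJ/(mol*K)).
T*dS = 519 * -0.4442 = -230.5398
dG = -104.64 - (-230.5398)
dG = 125.8998 kJ/mol, rounded to 4 dp:

125.8998 kJ/mol


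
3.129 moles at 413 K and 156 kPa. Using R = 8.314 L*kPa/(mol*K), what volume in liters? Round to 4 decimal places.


PV = nRT, solve for V = nRT / P.
nRT = 3.129 * 8.314 * 413 = 10743.991
V = 10743.991 / 156
V = 68.87173718 L, rounded to 4 dp:

68.8717 L


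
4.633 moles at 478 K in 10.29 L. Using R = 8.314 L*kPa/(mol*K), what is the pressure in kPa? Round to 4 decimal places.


PV = nRT, solve for P = nRT / V.
nRT = 4.633 * 8.314 * 478 = 18411.9682
P = 18411.9682 / 10.29
P = 1789.30691934 kPa, rounded to 4 dp:

1789.3069 kPa


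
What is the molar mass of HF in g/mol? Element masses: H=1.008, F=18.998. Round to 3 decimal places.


M = sum(count * atomic_mass) over atoms.
M = 1*1.008 + 1*18.998
M = 1.008 + 18.998
M = 20.006 g/mol, rounded to 3 dp:

20.006 g/mol


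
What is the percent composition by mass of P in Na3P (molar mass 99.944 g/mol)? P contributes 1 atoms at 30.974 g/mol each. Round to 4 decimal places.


pct = 100 * (n_elem * M_elem) / M_total
mass_contribution = 1 * 30.974 = 30.974 g/mol
pct = 100 * 30.974 / 99.944
pct = 30.99135516 %, rounded to 4 dp:

30.9914 %


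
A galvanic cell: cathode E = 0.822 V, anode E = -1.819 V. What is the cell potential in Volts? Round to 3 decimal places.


Standard cell potential: E_cell = E_cathode - E_anode.
E_cell = 0.822 - (-1.819)
E_cell = 2.641 V, rounded to 3 dp:

2.641 V


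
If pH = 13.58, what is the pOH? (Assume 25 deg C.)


At 25 deg C, pH + pOH = 14.
pOH = 14 - pH = 14 - 13.58
pOH = 0.42:

0.42


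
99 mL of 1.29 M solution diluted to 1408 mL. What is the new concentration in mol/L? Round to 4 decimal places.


Dilution: M1*V1 = M2*V2, solve for M2.
M2 = M1*V1 / V2
M2 = 1.29 * 99 / 1408
M2 = 127.71 / 1408
M2 = 0.09070313 mol/L, rounded to 4 dp:

0.0907 mol/L


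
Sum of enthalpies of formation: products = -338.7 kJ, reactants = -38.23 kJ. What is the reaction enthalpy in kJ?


dH_rxn = sum(dH_f products) - sum(dH_f reactants)
dH_rxn = -338.7 - (-38.23)
dH_rxn = -300.47 kJ:

-300.47 kJ


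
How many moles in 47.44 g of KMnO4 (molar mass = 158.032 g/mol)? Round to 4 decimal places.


n = mass / M
n = 47.44 / 158.032
n = 0.30019237 mol, rounded to 4 dp:

0.3002 mol


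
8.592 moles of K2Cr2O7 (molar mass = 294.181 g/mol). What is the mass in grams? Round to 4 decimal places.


mass = n * M
mass = 8.592 * 294.181
mass = 2527.603152 g, rounded to 4 dp:

2527.6032 g


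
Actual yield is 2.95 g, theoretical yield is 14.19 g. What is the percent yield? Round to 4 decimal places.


% yield = 100 * actual / theoretical
% yield = 100 * 2.95 / 14.19
% yield = 20.78928823 %, rounded to 4 dp:

20.7893 %


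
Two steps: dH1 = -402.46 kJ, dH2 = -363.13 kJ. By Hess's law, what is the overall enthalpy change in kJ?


Hess's law: enthalpy is a state function, so add the step enthalpies.
dH_total = dH1 + dH2 = -402.46 + (-363.13)
dH_total = -765.59 kJ:

-765.59 kJ


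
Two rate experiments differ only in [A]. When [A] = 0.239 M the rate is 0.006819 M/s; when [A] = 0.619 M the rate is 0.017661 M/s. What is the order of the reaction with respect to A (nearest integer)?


Rate is proportional to [A]^n, so rate2/rate1 = ([A]2/[A]1)^n. Take logs to solve for n.
rate2/rate1 = 0.017661 / 0.006819 = 2.59
[A]2/[A]1 = 0.619 / 0.239 = 2.59
n = ln(2.59) / ln(2.59) = 1.0
Nearest integer order:

1


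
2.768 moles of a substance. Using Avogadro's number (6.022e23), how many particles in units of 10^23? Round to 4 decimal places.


N = n * NA, then divide by 1e23 for the requested units.
N / 1e23 = n * 6.022
N / 1e23 = 2.768 * 6.022
N / 1e23 = 16.668896, rounded to 4 dp:

16.6689


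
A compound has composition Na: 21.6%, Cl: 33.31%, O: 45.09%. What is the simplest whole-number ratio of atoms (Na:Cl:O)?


Assume 100 g of compound, divide each mass% by atomic mass to get moles, then normalize by the smallest to get a raw atom ratio.
Moles per 100 g: Na: 21.6/22.99 = 0.9395, Cl: 33.31/35.453 = 0.9396, O: 45.09/15.999 = 2.8183
Raw ratio (divide by min = 0.9395): Na: 1.0, Cl: 1.0, O: 3.0
Multiply by 1 to clear fractions: Na: 1.0 ~= 1, Cl: 1.0 ~= 1, O: 3.0 ~= 3
Reduce by GCD to get the simplest whole-number ratio:

1:1:3


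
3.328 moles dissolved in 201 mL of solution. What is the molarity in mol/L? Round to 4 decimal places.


Convert volume to liters: V_L = V_mL / 1000.
V_L = 201 / 1000 = 0.201 L
M = n / V_L = 3.328 / 0.201
M = 16.55721393 mol/L, rounded to 4 dp:

16.5572 mol/L


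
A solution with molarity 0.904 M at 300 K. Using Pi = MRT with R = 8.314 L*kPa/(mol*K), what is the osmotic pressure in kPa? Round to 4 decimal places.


Osmotic pressure (van't Hoff): Pi = M*R*T.
RT = 8.314 * 300 = 2494.2
Pi = 0.904 * 2494.2
Pi = 2254.7568 kPa, rounded to 4 dp:

2254.7568 kPa


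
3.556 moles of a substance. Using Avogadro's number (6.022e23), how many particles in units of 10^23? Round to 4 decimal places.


N = n * NA, then divide by 1e23 for the requested units.
N / 1e23 = n * 6.022
N / 1e23 = 3.556 * 6.022
N / 1e23 = 21.414232, rounded to 4 dp:

21.4142


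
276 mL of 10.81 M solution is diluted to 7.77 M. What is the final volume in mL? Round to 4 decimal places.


Dilution: M1*V1 = M2*V2, solve for V2.
V2 = M1*V1 / M2
V2 = 10.81 * 276 / 7.77
V2 = 2983.56 / 7.77
V2 = 383.98455598 mL, rounded to 4 dp:

383.9846 mL


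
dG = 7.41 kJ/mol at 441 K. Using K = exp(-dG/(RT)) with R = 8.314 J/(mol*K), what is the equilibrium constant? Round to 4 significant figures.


dG is in kJ/mol; multiply by 1000 to match R in J/(mol*K).
RT = 8.314 * 441 = 3666.474 J/mol
exponent = -dG*1000 / (RT) = -(7.41*1000) / 3666.474 = -2.02101529
K = exp(-2.02101529)
K = 0.13252085, rounded to 4 significant figures:

0.1325


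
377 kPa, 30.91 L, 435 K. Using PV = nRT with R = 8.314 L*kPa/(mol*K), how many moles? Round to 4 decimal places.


PV = nRT, solve for n = PV / (RT).
PV = 377 * 30.91 = 11653.07
RT = 8.314 * 435 = 3616.59
n = 11653.07 / 3616.59
n = 3.22211531 mol, rounded to 4 dp:

3.2221 mol


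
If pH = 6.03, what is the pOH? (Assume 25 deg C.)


At 25 deg C, pH + pOH = 14.
pOH = 14 - pH = 14 - 6.03
pOH = 7.97:

7.97


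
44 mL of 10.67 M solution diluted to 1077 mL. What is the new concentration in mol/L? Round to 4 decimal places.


Dilution: M1*V1 = M2*V2, solve for M2.
M2 = M1*V1 / V2
M2 = 10.67 * 44 / 1077
M2 = 469.48 / 1077
M2 = 0.43591458 mol/L, rounded to 4 dp:

0.4359 mol/L


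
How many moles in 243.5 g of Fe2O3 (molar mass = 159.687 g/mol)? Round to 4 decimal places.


n = mass / M
n = 243.5 / 159.687
n = 1.524858 mol, rounded to 4 dp:

1.5249 mol
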